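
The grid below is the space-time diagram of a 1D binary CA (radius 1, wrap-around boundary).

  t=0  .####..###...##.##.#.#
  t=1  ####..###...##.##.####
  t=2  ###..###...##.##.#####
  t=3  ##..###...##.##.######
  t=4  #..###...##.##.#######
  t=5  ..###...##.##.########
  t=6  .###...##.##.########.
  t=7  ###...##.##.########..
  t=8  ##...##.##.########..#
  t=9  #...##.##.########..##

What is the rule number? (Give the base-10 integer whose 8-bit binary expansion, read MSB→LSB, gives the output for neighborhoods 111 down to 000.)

  [7] ### => #  t=0,i=2
  [6] ##. => .  t=0,i=4
  [5] #.# => #  t=0,i=0
  [4] #.. => .  t=0,i=5
  [3] .## => #  t=0,i=1
  [2] .#. => #  t=0,i=19
  [1] ..# => #  t=0,i=6
  [0] ... => .  t=0,i=11
  bits 10101110 = 174

174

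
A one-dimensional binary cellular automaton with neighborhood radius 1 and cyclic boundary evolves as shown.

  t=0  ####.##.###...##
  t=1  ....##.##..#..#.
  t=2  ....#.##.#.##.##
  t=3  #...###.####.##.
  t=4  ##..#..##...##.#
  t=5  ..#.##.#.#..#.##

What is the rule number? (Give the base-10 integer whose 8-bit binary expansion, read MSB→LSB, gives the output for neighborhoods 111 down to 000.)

  nb ###: next=.  (t=0,i=0, bit7=0)
  nb ##.: next=.  (t=0,i=3, bit6=0)
  nb #.#: next=#  (t=0,i=4, bit5=1)
  nb #..: next=#  (t=0,i=11, bit4=1)
  nb .##: next=#  (t=0,i=5, bit3=1)
  nb .#.: next=#  (t=1,i=11, bit2=1)
  nb ..#: next=.  (t=0,i=13, bit1=0)
  nb ...: next=.  (t=0,i=12, bit0=0)
  bits 00111100 = 60

60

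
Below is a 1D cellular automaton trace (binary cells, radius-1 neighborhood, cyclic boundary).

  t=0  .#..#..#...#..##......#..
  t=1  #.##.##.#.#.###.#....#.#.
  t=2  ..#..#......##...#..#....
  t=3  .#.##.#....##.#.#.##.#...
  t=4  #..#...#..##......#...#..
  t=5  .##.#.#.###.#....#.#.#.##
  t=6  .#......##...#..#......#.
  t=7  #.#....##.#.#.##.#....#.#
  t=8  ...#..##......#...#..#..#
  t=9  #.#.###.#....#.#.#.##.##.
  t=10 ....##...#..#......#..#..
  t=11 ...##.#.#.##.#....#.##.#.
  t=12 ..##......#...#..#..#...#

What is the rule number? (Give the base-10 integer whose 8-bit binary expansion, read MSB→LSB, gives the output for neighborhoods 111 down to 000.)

154

  ###|#  b7=1 t=1,i=13
  ##.|.  b6=0 t=0,i=15
  #.#|.  b5=0 t=1,i=1
  #..|#  b4=1 t=0,i=2
  .##|#  b3=1 t=0,i=14
  .#.|.  b2=0 t=0,i=1
  ..#|#  b1=1 t=0,i=0
  ...|.  b0=0 t=0,i=9
  bits 10011010 = 154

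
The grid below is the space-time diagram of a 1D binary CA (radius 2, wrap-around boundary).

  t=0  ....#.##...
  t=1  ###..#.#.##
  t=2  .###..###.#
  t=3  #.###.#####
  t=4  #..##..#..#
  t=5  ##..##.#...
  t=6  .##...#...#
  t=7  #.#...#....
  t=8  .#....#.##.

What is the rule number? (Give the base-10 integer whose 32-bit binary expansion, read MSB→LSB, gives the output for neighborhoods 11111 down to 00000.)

1981930651

  ##### -> .   bit 31 = 0  t=1,i=0
  ####. -> #   bit 30 = 1  t=1,i=1
  ###.# -> #   bit 29 = 1  t=2,i=8
  ###.. -> #   bit 28 = 1  t=1,i=2
  ##.## -> .   bit 27 = 0  t=3,i=1
  ##.#. -> #   bit 26 = 1  t=2,i=9
  ##..# -> #   bit 25 = 1  t=1,i=3
  ##... -> .   bit 24 = 0  t=0,i=8
  #.### -> .   bit 23 = 0  t=1,i=9
  #.##. -> .   bit 22 = 0  t=0,i=6
  #.#.# -> #   bit 21 = 1  t=1,i=7
  #.#.. -> .   bit 20 = 0  t=5,i=7
  #..## -> .   bit 19 = 0  t=2,i=5
  #..#. -> .   bit 18 = 0  t=1,i=4
  #...# -> .   bit 17 = 0  t=5,i=9
  #.... -> #   bit 16 = 1  t=0,i=9
  .#### -> #   bit 15 = 1  t=1,i=10
  .###. -> #   bit 14 = 1  t=2,i=2
  .##.# -> .   bit 13 = 0  t=5,i=5
  .##.. -> #   bit 12 = 1  t=0,i=7
  .#.## -> #   bit 11 = 1  t=0,i=5
  .#.#. -> #   bit 10 = 1  t=1,i=6
  .#..# -> .   bit 9 = 0  t=4,i=8
  .#... -> .   bit 8 = 0  t=5,i=8
  ..### -> #   bit 7 = 1  t=2,i=6
  ..##. -> .   bit 6 = 0  t=4,i=3
  ..#.# -> .   bit 5 = 0  t=0,i=4
  ..#.. -> #   bit 4 = 1  t=4,i=7
  ...## -> #   bit 3 = 1  t=5,i=10
  ...#. -> .   bit 2 = 0  t=0,i=3
  ....# -> #   bit 1 = 1  t=0,i=2
  ..... -> #   bit 0 = 1  t=0,i=0
  bits 01110110001000011101110010011011 = 1981930651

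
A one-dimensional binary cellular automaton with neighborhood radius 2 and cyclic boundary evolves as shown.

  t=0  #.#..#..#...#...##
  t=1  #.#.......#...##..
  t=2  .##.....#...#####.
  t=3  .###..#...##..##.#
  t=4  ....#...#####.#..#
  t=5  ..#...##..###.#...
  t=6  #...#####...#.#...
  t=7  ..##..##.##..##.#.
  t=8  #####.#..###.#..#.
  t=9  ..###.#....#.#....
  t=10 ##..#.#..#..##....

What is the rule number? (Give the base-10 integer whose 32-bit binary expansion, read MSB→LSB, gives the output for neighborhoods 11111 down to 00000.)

3815904330

  ##### -> #   bit 31 = 1  t=2,i=14
  ####. -> #   bit 30 = 1  t=2,i=15
  ###.# -> #   bit 29 = 1  t=0,i=0
  ###.. -> .   bit 28 = 0  t=2,i=16
  ##.## -> .   bit 27 = 0  t=7,i=8
  ##.#. -> .   bit 26 = 0  t=0,i=1
  ##..# -> #   bit 25 = 1  t=1,i=16
  ##... -> #   bit 24 = 1  t=2,i=3
  #.### -> .   bit 23 = 0  t=3,i=1
  #.##. -> #   bit 22 = 1  t=7,i=9
  #.#.# -> #   bit 21 = 1  t=3,i=17
  #.#.. -> #   bit 20 = 1  t=0,i=2
  #..## -> .   bit 19 = 0  t=2,i=0
  #..#. -> .   bit 18 = 0  t=0,i=4
  #...# -> #   bit 17 = 1  t=0,i=10
  #.... -> .   bit 16 = 0  t=1,i=4
  .#### -> .   bit 15 = 0  t=2,i=13
  .###. -> .   bit 14 = 0  t=0,i=17
  .##.# -> .   bit 13 = 0  t=3,i=15
  .##.. -> #   bit 12 = 1  t=1,i=15
  .#.## -> .   bit 11 = 0  t=3,i=0
  .#.#. -> #   bit 10 = 1  t=1,i=1
  .#..# -> .   bit 9 = 0  t=0,i=3
  .#... -> .   bit 8 = 0  t=0,i=9
  ..### -> .   bit 7 = 0  t=0,i=16
  ..##. -> #   bit 6 = 1  t=1,i=14
  ..#.# -> .   bit 5 = 0  t=1,i=0
  ..#.. -> .   bit 4 = 0  t=0,i=5
  ...## -> #   bit 3 = 1  t=0,i=15
  ...#. -> .   bit 2 = 0  t=0,i=11
  ....# -> #   bit 1 = 1  t=1,i=8
  ..... -> .   bit 0 = 0  t=1,i=5
  bits 11100011011100100001010001001010 = 3815904330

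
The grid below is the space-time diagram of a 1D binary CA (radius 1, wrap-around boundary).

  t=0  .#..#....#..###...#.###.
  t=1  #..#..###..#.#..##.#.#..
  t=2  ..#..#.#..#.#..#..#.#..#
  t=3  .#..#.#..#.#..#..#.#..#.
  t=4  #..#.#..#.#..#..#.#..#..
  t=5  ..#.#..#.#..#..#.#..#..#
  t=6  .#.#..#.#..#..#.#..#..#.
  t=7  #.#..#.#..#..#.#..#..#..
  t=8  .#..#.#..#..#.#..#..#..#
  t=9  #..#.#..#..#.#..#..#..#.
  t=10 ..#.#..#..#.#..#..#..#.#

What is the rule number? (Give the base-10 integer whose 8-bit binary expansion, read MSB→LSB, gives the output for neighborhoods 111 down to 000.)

163

  ### -> #   bit 7 = 1  t=0,i=13
  ##. -> .   bit 6 = 0  t=0,i=14
  #.# -> #   bit 5 = 1  t=0,i=19
  #.. -> .   bit 4 = 0  t=0,i=2
  .## -> .   bit 3 = 0  t=0,i=12
  .#. -> .   bit 2 = 0  t=0,i=1
  ..# -> #   bit 1 = 1  t=0,i=0
  ... -> #   bit 0 = 1  t=0,i=6
  bits 10100011 = 163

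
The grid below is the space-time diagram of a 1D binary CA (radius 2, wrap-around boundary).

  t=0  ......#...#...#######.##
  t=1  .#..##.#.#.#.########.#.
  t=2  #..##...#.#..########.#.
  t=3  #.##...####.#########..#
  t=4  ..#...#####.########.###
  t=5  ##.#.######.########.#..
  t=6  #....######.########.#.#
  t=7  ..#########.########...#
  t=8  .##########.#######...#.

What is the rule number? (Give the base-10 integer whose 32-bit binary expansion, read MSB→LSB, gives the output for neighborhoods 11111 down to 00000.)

  #####|#  b31=1 t=0,i=16
  ####.|#  b30=1 t=0,i=19
  ###.#|#  b29=1 t=0,i=20
  ###..|.  b28=0 t=3,i=20
  ##.##|.  b27=0 t=0,i=21
  ##.#.|.  b26=0 t=1,i=6
  ##..#|#  b25=1 t=3,i=21
  ##...|.  b24=0 t=0,i=0
  #.###|#  b23=1 t=1,i=13
  #.##.|#  b22=1 t=0,i=22
  #.#.#|.  b21=0 t=1,i=7
  #.#..|#  b20=1 t=1,i=22
  #..##|#  b19=1 t=1,i=3
  #..#.|#  b18=1 t=1,i=0
  #...#|.  b17=0 t=0,i=8
  #....|#  b16=1 t=0,i=1
  .####|#  b15=1 t=0,i=15
  .###.|.  b14=0 t=4,i=22
  .##.#|.  b13=0 t=1,i=5
  .##..|.  b12=0 t=0,i=23
  .#.##|.  b11=0 t=1,i=12
  .#.#.|#  b10=1 t=1,i=8
  .#..#|.  b9=0 t=1,i=2
  .#...|#  b8=1 t=0,i=7
  ..###|#  b7=1 t=0,i=14
  ..##.|#  b6=1 t=1,i=4
  ..#.#|#  b5=1 t=2,i=8
  ..#..|.  b4=0 t=0,i=6
  ...##|#  b3=1 t=0,i=13
  ...#.|#  b2=1 t=0,i=5
  ....#|#  b1=1 t=0,i=4
  .....|.  b0=0 t=0,i=2
  bits 11100010110111011000010111101110 = 3806168558

3806168558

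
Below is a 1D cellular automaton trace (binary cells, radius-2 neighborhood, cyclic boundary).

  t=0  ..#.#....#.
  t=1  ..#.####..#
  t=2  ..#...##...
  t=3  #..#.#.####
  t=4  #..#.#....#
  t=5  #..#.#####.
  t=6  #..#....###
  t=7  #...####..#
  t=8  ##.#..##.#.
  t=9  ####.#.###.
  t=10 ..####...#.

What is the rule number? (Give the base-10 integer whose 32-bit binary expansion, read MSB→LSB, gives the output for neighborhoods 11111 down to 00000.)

  #####|.  b31=0 t=3,i=9
  ####.|#  b30=1 t=1,i=6
  ###.#|#  b29=1 t=5,i=9
  ###..|#  b28=1 t=1,i=7
  ##.##|.  b27=0 t=9,i=10
  ##.#.|#  b26=1 t=5,i=10
  ##..#|.  b25=0 t=1,i=8
  ##...|#  b24=1 t=2,i=8
  #.###|.  b23=0 t=1,i=4
  #.##.|#  b22=1 t=8,i=0
  #.#.#|#  b21=1 t=3,i=5
  #.#..|#  b20=1 t=0,i=4
  #..##|#  b19=1 t=7,i=9
  #..#.|.  b18=0 t=1,i=1
  #...#|.  b17=0 t=0,i=0
  #....|#  b16=1 t=0,i=6
  .####|.  b15=0 t=1,i=5
  .###.|.  b14=0 t=9,i=8
  .##.#|#  b13=1 t=8,i=1
  .##..|#  b12=1 t=2,i=7
  .#.##|.  b11=0 t=1,i=3
  .#.#.|.  b10=0 t=0,i=3
  .#..#|.  b9=0 t=1,i=0
  .#...|#  b8=1 t=0,i=5
  ..###|.  b7=0 t=6,i=8
  ..##.|.  b6=0 t=2,i=6
  ..#.#|#  b5=1 t=0,i=2
  ..#..|.  b4=0 t=0,i=9
  ...##|#  b3=1 t=2,i=5
  ...#.|.  b2=0 t=0,i=1
  ....#|#  b1=1 t=0,i=7
  .....|#  b0=1 t=2,i=10
  bits 01110101011110010011000100101011 = 1970876715

1970876715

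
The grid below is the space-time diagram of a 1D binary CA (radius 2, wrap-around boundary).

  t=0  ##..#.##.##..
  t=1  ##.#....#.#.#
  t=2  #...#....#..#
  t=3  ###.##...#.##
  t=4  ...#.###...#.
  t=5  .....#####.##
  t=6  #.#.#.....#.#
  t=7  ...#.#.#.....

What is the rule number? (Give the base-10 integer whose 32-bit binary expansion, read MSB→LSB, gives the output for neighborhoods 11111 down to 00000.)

428758361

  [31] ##### => .  t=3,i=0
  [30] ####. => .  t=3,i=1
  [29] ###.# => .  t=1,i=1
  [28] ###.. => #  t=4,i=7
  [27] ##.## => #  t=0,i=8
  [26] ##.#. => .  t=1,i=2
  [25] ##..# => .  t=0,i=2
  [24] ##... => #  t=2,i=1
  [23] #.### => #  t=1,i=12
  [22] #.##. => .  t=0,i=6
  [21] #.#.# => .  t=1,i=10
  [20] #.#.. => .  t=1,i=3
  [19] #..## => #  t=0,i=12
  [18] #..#. => #  t=0,i=3
  [17] #...# => #  t=2,i=2
  [16] #.... => .  t=1,i=5
  [15] .#### => .  t=3,i=12
  [14] .###. => #  t=1,i=0
  [13] .##.# => .  t=0,i=7
  [12] .##.. => #  t=0,i=1
  [11] .#.## => .  t=0,i=5
  [10] .#.#. => #  t=1,i=9
  [9] .#..# => .  t=2,i=10
  [8] .#... => #  t=1,i=4
  [7] ..### => .  t=5,i=5
  [6] ..##. => #  t=0,i=0
  [5] ..#.# => .  t=0,i=4
  [4] ..#.. => #  t=2,i=4
  [3] ...## => #  t=5,i=4
  [2] ...#. => .  t=1,i=7
  [1] ....# => .  t=1,i=6
  [0] ..... => #  t=5,i=2
  bits 00011001100011100101010101011001 = 428758361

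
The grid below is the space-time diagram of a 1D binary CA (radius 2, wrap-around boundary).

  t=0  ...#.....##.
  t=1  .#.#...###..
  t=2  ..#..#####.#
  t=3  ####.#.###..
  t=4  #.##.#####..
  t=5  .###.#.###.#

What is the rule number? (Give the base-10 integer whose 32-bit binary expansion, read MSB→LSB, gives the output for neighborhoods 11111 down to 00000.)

  #####|#  b31=1 t=2,i=7
  ####.|#  b30=1 t=2,i=8
  ###.#|#  b29=1 t=2,i=9
  ###..|#  b28=1 t=1,i=9
  ##.##|.  b27=0 t=4,i=4
  ##.#.|.  b26=0 t=2,i=10
  ##..#|.  b25=0 t=3,i=10
  ##...|.  b24=0 t=0,i=11
  #.###|#  b23=1 t=3,i=7
  #.##.|#  b22=1 t=4,i=2
  #.#.#|#  b21=1 t=3,i=5
  #.#..|.  b20=0 t=1,i=3
  #..##|.  b19=0 t=2,i=4
  #..#.|#  b18=1 t=2,i=1
  #...#|#  b17=1 t=1,i=5
  #....|.  b16=0 t=0,i=0
  .####|.  b15=0 t=2,i=6
  .###.|#  b14=1 t=1,i=8
  .##.#|#  b13=1 t=4,i=3
  .##..|.  b12=0 t=0,i=10
  .#.##|#  b11=1 t=3,i=6
  .#.#.|#  b10=1 t=1,i=2
  .#..#|#  b9=1 t=2,i=0
  .#...|.  b8=0 t=0,i=4
  ..###|#  b7=1 t=1,i=7
  ..##.|#  b6=1 t=0,i=9
  ..#.#|.  b5=0 t=1,i=1
  ..#..|#  b4=1 t=0,i=3
  ...##|#  b3=1 t=0,i=8
  ...#.|.  b2=0 t=0,i=2
  ....#|#  b1=1 t=0,i=1
  .....|.  b0=0 t=0,i=6
  bits 11110000111001100110111011011010 = 4041633498

4041633498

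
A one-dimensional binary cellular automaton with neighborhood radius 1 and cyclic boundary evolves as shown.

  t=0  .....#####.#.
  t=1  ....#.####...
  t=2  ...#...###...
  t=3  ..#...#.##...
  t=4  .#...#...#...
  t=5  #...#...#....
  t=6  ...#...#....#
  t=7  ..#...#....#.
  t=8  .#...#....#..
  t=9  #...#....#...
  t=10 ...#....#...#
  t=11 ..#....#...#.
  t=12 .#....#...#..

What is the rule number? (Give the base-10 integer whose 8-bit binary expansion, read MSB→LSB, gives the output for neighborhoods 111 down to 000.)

  ###|#  b7=1 t=0,i=6
  ##.|#  b6=1 t=0,i=9
  #.#|.  b5=0 t=0,i=10
  #..|.  b4=0 t=0,i=12
  .##|.  b3=0 t=0,i=5
  .#.|.  b2=0 t=0,i=11
  ..#|#  b1=1 t=0,i=4
  ...|.  b0=0 t=0,i=0
  bits 11000010 = 194

194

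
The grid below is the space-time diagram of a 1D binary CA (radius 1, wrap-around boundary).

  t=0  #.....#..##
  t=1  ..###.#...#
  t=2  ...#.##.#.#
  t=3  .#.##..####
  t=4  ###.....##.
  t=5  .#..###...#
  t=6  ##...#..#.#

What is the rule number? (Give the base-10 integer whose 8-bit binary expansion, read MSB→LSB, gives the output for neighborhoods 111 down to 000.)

  [7] ### => #  t=0,i=10
  [6] ##. => .  t=0,i=0
  [5] #.# => #  t=1,i=5
  [4] #.. => .  t=0,i=1
  [3] .## => .  t=0,i=9
  [2] .#. => #  t=0,i=6
  [1] ..# => .  t=0,i=5
  [0] ... => #  t=0,i=2
  bits 10100101 = 165

165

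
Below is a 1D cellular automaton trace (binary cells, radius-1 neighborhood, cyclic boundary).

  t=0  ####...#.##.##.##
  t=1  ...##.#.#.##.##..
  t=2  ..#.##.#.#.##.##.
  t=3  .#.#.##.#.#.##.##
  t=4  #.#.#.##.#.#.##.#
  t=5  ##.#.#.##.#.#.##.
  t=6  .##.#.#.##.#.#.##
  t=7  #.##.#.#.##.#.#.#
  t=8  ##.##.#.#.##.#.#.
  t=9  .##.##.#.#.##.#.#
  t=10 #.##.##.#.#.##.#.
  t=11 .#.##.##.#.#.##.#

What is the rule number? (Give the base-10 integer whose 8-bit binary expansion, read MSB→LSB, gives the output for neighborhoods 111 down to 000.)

  ### -> .   bit 7 = 0  t=0,i=0
  ##. -> #   bit 6 = 1  t=0,i=3
  #.# -> #   bit 5 = 1  t=0,i=8
  #.. -> #   bit 4 = 1  t=0,i=4
  .## -> .   bit 3 = 0  t=0,i=9
  .#. -> .   bit 2 = 0  t=0,i=7
  ..# -> #   bit 1 = 1  t=0,i=6
  ... -> .   bit 0 = 0  t=0,i=5
  bits 01110010 = 114

114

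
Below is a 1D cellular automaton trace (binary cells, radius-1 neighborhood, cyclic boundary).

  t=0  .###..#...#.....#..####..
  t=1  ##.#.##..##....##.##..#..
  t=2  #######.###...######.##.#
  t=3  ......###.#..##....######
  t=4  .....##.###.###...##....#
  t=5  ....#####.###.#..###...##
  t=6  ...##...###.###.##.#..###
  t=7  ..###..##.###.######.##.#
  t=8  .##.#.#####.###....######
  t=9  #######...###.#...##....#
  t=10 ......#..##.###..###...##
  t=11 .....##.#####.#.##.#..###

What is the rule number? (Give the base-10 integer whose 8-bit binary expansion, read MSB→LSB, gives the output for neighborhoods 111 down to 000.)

110

  [7] ### => .  t=0,i=2
  [6] ##. => #  t=0,i=3
  [5] #.# => #  t=1,i=2
  [4] #.. => .  t=0,i=4
  [3] .## => #  t=0,i=1
  [2] .#. => #  t=0,i=6
  [1] ..# => #  t=0,i=0
  [0] ... => .  t=0,i=8
  bits 01101110 = 110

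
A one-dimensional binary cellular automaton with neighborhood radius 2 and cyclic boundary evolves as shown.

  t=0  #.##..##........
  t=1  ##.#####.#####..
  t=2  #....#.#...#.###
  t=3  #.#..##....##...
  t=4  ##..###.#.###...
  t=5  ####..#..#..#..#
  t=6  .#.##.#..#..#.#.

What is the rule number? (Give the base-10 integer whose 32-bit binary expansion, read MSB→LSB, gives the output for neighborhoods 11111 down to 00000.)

  #####|#  b31=1 t=1,i=5
  ####.|.  b30=0 t=1,i=6
  ###.#|#  b29=1 t=1,i=7
  ###..|#  b28=1 t=1,i=13
  ##.##|.  b27=0 t=1,i=2
  ##.#.|.  b26=0 t=4,i=7
  ##..#|#  b25=1 t=0,i=4
  ##...|.  b24=0 t=0,i=8
  #.###|.  b23=0 t=1,i=3
  #.##.|.  b22=0 t=0,i=2
  #.#.#|.  b21=0 t=4,i=8
  #.#..|.  b20=0 t=2,i=7
  #..##|#  b19=1 t=0,i=5
  #..#.|.  b18=0 t=5,i=5
  #...#|.  b17=0 t=2,i=9
  #....|#  b16=1 t=0,i=9
  .####|.  b15=0 t=1,i=4
  .###.|.  b14=0 t=4,i=5
  .##.#|.  b13=0 t=1,i=1
  .##..|#  b12=1 t=0,i=3
  .#.##|#  b11=1 t=0,i=1
  .#.#.|#  b10=1 t=2,i=6
  .#..#|.  b9=0 t=3,i=3
  .#...|.  b8=0 t=2,i=8
  ..###|.  b7=0 t=4,i=4
  ..##.|#  b6=1 t=0,i=6
  ..#.#|#  b5=1 t=0,i=0
  ..#..|#  b4=1 t=5,i=6
  ...##|#  b3=1 t=3,i=10
  ...#.|.  b2=0 t=0,i=15
  ....#|.  b1=0 t=0,i=14
  .....|#  b0=1 t=0,i=10
  bits 10110010000010010001110001111001 = 2986941561

2986941561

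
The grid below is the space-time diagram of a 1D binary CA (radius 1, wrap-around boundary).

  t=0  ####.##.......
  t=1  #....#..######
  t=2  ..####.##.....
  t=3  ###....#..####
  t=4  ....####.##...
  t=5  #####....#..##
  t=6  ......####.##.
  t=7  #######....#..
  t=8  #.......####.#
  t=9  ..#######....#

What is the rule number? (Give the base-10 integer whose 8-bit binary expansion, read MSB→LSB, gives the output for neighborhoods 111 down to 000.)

  ###|.  b7=0 t=0,i=1
  ##.|.  b6=0 t=0,i=3
  #.#|.  b5=0 t=0,i=4
  #..|.  b4=0 t=0,i=7
  .##|#  b3=1 t=0,i=0
  .#.|#  b2=1 t=1,i=5
  ..#|#  b1=1 t=0,i=13
  ...|#  b0=1 t=0,i=8
  bits 00001111 = 15

15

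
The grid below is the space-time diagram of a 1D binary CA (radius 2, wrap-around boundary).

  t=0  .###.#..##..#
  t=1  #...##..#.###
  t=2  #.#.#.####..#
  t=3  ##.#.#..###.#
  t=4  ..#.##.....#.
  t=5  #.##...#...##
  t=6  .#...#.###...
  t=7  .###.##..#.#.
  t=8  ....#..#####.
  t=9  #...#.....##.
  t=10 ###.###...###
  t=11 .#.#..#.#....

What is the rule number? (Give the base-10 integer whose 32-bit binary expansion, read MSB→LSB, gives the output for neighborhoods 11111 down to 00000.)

1578577264

  #####|.  b31=0 t=8,i=9
  ####.|#  b30=1 t=1,i=12
  ###.#|.  b29=0 t=0,i=3
  ###..|#  b28=1 t=1,i=0
  ##.##|#  b27=1 t=3,i=11
  ##.#.|#  b26=1 t=0,i=4
  ##..#|#  b25=1 t=0,i=10
  ##...|.  b24=0 t=1,i=1
  #.###|.  b23=0 t=0,i=1
  #.##.|.  b22=0 t=4,i=4
  #.#.#|.  b21=0 t=2,i=2
  #.#..|#  b20=1 t=0,i=5
  #..##|.  b19=0 t=0,i=7
  #..#.|#  b18=1 t=0,i=11
  #...#|#  b17=1 t=1,i=2
  #....|#  b16=1 t=4,i=7
  .####|.  b15=0 t=1,i=11
  .###.|.  b14=0 t=0,i=2
  .##.#|#  b13=1 t=2,i=0
  .##..|.  b12=0 t=0,i=9
  .#.##|#  b11=1 t=0,i=0
  .#.#.|#  b10=1 t=2,i=3
  .#..#|.  b9=0 t=0,i=6
  .#...|#  b8=1 t=4,i=12
  ..###|.  b7=0 t=3,i=8
  ..##.|#  b6=1 t=0,i=8
  ..#.#|#  b5=1 t=0,i=12
  ..#..|#  b4=1 t=4,i=11
  ...##|.  b3=0 t=1,i=3
  ...#.|.  b2=0 t=4,i=1
  ....#|.  b1=0 t=4,i=9
  .....|.  b0=0 t=4,i=8
  bits 01011110000101110010110101110000 = 1578577264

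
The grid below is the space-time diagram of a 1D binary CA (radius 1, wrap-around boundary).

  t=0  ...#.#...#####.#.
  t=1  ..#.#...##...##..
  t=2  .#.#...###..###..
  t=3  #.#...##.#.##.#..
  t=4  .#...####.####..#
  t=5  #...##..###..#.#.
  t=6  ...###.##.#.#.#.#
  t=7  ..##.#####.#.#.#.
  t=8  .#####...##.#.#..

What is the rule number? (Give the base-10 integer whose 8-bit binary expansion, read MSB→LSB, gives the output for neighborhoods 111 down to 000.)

  [7] ### => .  t=0,i=10
  [6] ##. => #  t=0,i=13
  [5] #.# => #  t=0,i=4
  [4] #.. => .  t=0,i=6
  [3] .## => #  t=0,i=9
  [2] .#. => .  t=0,i=3
  [1] ..# => #  t=0,i=2
  [0] ... => .  t=0,i=0
  bits 01101010 = 106

106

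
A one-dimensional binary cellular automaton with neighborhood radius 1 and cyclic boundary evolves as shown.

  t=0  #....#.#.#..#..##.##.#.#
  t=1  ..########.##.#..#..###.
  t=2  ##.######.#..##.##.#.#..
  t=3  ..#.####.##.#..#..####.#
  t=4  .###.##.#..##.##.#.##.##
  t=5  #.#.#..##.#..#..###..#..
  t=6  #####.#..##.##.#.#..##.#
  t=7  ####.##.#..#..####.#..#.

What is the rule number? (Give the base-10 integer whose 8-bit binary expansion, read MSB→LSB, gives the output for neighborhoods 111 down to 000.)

167

  [7] ### => #  t=1,i=3
  [6] ##. => .  t=0,i=0
  [5] #.# => #  t=0,i=6
  [4] #.. => .  t=0,i=1
  [3] .## => .  t=0,i=15
  [2] .#. => #  t=0,i=5
  [1] ..# => #  t=0,i=4
  [0] ... => #  t=0,i=2
  bits 10100111 = 167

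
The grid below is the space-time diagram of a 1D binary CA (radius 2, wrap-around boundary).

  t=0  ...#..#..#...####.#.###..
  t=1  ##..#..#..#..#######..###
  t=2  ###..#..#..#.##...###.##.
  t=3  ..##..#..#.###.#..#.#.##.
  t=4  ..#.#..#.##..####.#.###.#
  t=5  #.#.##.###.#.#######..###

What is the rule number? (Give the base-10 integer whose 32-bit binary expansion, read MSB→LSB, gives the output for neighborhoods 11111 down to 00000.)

2003938275

  [31] ##### => .  t=1,i=15
  [30] ####. => #  t=0,i=15
  [29] ###.# => #  t=0,i=16
  [28] ###.. => #  t=0,i=22
  [27] ##.## => .  t=2,i=21
  [26] ##.#. => #  t=0,i=17
  [25] ##..# => #  t=1,i=2
  [24] ##... => #  t=0,i=23
  [23] #.### => .  t=0,i=20
  [22] #.##. => #  t=2,i=13
  [21] #.#.# => #  t=0,i=18
  [20] #.#.. => #  t=3,i=15
  [19] #..## => .  t=1,i=12
  [18] #..#. => .  t=0,i=5
  [17] #...# => .  t=0,i=11
  [16] #.... => #  t=0,i=24
  [15] .#### => #  t=0,i=14
  [14] .###. => .  t=0,i=21
  [13] .##.# => #  t=2,i=23
  [12] .##.. => .  t=2,i=14
  [11] .#.## => #  t=0,i=19
  [10] .#.#. => .  t=3,i=19
  [9] .#..# => #  t=0,i=4
  [8] .#... => #  t=0,i=10
  [7] ..### => #  t=0,i=13
  [6] ..##. => #  t=3,i=2
  [5] ..#.# => #  t=2,i=11
  [4] ..#.. => .  t=0,i=3
  [3] ...## => .  t=0,i=12
  [2] ...#. => .  t=0,i=2
  [1] ....# => #  t=0,i=1
  [0] ..... => #  t=0,i=0
  bits 01110111011100011010101111100011 = 2003938275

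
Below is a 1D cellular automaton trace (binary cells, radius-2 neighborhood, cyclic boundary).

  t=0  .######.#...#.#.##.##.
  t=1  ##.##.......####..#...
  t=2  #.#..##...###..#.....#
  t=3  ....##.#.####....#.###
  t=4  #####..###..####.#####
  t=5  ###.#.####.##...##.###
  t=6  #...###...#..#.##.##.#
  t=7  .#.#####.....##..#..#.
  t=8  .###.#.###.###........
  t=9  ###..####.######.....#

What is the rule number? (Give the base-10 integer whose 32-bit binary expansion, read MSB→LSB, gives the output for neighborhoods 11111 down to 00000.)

2578009322

  #####|#  b31=1 t=0,i=3
  ####.|.  b30=0 t=0,i=5
  ###.#|.  b29=0 t=0,i=6
  ###..|#  b28=1 t=1,i=15
  ##.##|#  b27=1 t=0,i=18
  ##.#.|.  b26=0 t=0,i=7
  ##..#|.  b25=0 t=0,i=21
  ##...|#  b24=1 t=1,i=5
  #.###|#  b23=1 t=3,i=9
  #.##.|.  b22=0 t=0,i=16
  #.#.#|#  b21=1 t=0,i=14
  #.#..|.  b20=0 t=0,i=8
  #..##|#  b19=1 t=0,i=0
  #..#.|.  b18=0 t=1,i=17
  #...#|.  b17=0 t=0,i=10
  #....|#  b16=1 t=1,i=6
  .####|.  b15=0 t=0,i=2
  .###.|#  b14=1 t=2,i=11
  .##.#|.  b13=0 t=0,i=17
  .##..|.  b12=0 t=0,i=20
  .#.##|#  b11=1 t=0,i=15
  .#.#.|#  b10=1 t=0,i=13
  .#..#|.  b9=0 t=2,i=3
  .#...|.  b8=0 t=0,i=9
  ..###|#  b7=1 t=0,i=1
  ..##.|#  b6=1 t=1,i=0
  ..#.#|#  b5=1 t=0,i=12
  ..#..|.  b4=0 t=1,i=18
  ...##|#  b3=1 t=1,i=11
  ...#.|.  b2=0 t=0,i=11
  ....#|#  b1=1 t=1,i=10
  .....|.  b0=0 t=1,i=7
  bits 10011001101010010100110011101010 = 2578009322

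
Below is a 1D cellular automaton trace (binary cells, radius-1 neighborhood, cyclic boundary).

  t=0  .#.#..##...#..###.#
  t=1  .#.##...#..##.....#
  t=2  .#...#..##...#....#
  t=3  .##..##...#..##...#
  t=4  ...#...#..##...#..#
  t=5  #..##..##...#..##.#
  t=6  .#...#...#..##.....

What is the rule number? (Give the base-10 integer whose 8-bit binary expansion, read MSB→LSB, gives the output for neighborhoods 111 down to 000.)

  nb ###: next=.  (t=0,i=15, bit7=0)
  nb ##.: next=.  (t=0,i=7, bit6=0)
  nb #.#: next=.  (t=0,i=0, bit5=0)
  nb #..: next=#  (t=0,i=4, bit4=1)
  nb .##: next=.  (t=0,i=6, bit3=0)
  nb .#.: next=#  (t=0,i=1, bit2=1)
  nb ..#: next=.  (t=0,i=5, bit1=0)
  nb ...: next=.  (t=0,i=9, bit0=0)
  bits 00010100 = 20

20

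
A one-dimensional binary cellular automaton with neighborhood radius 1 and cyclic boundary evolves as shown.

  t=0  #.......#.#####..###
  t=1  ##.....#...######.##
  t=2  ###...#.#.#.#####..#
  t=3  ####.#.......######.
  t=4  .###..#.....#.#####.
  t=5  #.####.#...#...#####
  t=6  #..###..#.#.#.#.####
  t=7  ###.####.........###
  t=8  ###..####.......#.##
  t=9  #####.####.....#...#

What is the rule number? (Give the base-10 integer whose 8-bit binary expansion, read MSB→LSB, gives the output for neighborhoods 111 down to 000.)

210

  [7] ### => #  t=0,i=11
  [6] ##. => #  t=0,i=0
  [5] #.# => .  t=0,i=9
  [4] #.. => #  t=0,i=1
  [3] .## => .  t=0,i=10
  [2] .#. => .  t=0,i=8
  [1] ..# => #  t=0,i=7
  [0] ... => .  t=0,i=2
  bits 11010010 = 210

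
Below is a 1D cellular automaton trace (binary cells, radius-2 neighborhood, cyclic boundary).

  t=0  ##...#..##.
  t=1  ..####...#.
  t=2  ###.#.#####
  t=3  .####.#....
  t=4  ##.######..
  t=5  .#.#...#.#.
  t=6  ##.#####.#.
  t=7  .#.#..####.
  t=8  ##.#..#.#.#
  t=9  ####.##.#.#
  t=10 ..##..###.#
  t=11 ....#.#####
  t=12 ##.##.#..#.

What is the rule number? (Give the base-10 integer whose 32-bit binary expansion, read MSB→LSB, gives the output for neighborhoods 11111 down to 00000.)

1740071356

  ##### -> .   bit 31 = 0  t=2,i=0
  ####. -> #   bit 30 = 1  t=1,i=4
  ###.# -> #   bit 29 = 1  t=2,i=2
  ###.. -> .   bit 28 = 0  t=1,i=5
  ##.## -> .   bit 27 = 0  t=0,i=10
  ##.#. -> #   bit 26 = 1  t=2,i=3
  ##..# -> #   bit 25 = 1  t=4,i=9
  ##... -> #   bit 24 = 1  t=0,i=2
  #.### -> #   bit 23 = 1  t=2,i=6
  #.##. -> .   bit 22 = 0  t=0,i=0
  #.#.# -> #   bit 21 = 1  t=2,i=4
  #.#.. -> #   bit 20 = 1  t=3,i=6
  #..## -> .   bit 19 = 0  t=0,i=7
  #..#. -> #   bit 18 = 1  t=5,i=0
  #...# -> #   bit 17 = 1  t=0,i=3
  #.... -> #   bit 16 = 1  t=3,i=8
  .#### -> .   bit 15 = 0  t=1,i=3
  .###. -> #   bit 14 = 1  t=8,i=0
  .##.# -> #   bit 13 = 1  t=0,i=9
  .##.. -> .   bit 12 = 0  t=0,i=1
  .#.## -> .   bit 11 = 0  t=2,i=5
  .#.#. -> .   bit 10 = 0  t=5,i=2
  .#..# -> .   bit 9 = 0  t=0,i=6
  .#... -> #   bit 8 = 1  t=1,i=10
  ..### -> #   bit 7 = 1  t=1,i=2
  ..##. -> .   bit 6 = 0  t=0,i=8
  ..#.# -> #   bit 5 = 1  t=5,i=1
  ..#.. -> #   bit 4 = 1  t=0,i=5
  ...## -> #   bit 3 = 1  t=1,i=1
  ...#. -> #   bit 2 = 1  t=0,i=4
  ....# -> .   bit 1 = 0  t=3,i=10
  ..... -> .   bit 0 = 0  t=3,i=9
  bits 01100111101101110110000110111100 = 1740071356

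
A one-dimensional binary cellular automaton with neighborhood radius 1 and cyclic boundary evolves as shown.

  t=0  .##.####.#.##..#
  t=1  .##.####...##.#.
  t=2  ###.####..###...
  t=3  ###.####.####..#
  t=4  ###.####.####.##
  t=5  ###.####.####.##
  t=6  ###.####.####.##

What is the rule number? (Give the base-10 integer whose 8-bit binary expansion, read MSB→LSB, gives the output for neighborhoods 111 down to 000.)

202

  [7] ### => #  t=0,i=5
  [6] ##. => #  t=0,i=2
  [5] #.# => .  t=0,i=0
  [4] #.. => .  t=0,i=13
  [3] .## => #  t=0,i=1
  [2] .#. => .  t=0,i=9
  [1] ..# => #  t=0,i=14
  [0] ... => .  t=1,i=9
  bits 11001010 = 202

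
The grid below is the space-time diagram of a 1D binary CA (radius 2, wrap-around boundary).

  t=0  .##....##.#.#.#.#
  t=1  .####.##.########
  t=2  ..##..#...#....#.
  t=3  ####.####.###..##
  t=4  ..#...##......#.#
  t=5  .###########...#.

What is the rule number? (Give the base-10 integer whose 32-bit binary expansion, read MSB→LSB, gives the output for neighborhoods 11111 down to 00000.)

  [31] ##### => .  t=1,i=11
  [30] ####. => #  t=1,i=3
  [29] ###.# => .  t=1,i=4
  [28] ###.. => .  t=3,i=12
  [27] ##.## => .  t=1,i=0
  [26] ##.#. => #  t=0,i=9
  [25] ##..# => .  t=2,i=4
  [24] ##... => #  t=0,i=3
  [23] #.### => .  t=1,i=1
  [22] #.##. => #  t=0,i=1
  [21] #.#.# => #  t=0,i=10
  [20] #.#.. => .  t=4,i=16
  [19] #..## => #  t=3,i=14
  [18] #..#. => #  t=2,i=5
  [17] #...# => #  t=2,i=0
  [16] #.... => #  t=0,i=4
  [15] .#### => #  t=1,i=2
  [14] .###. => .  t=3,i=11
  [13] .##.# => .  t=0,i=8
  [12] .##.. => #  t=0,i=2
  [11] .#.## => .  t=0,i=0
  [10] .#.#. => #  t=0,i=11
  [9] .#..# => .  t=4,i=0
  [8] .#... => #  t=2,i=7
  [7] ..### => .  t=3,i=15
  [6] ..##. => #  t=0,i=7
  [5] ..#.# => .  t=4,i=14
  [4] ..#.. => #  t=2,i=6
  [3] ...## => #  t=0,i=6
  [2] ...#. => .  t=2,i=9
  [1] ....# => .  t=0,i=5
  [0] ..... => #  t=4,i=10
  bits 01000101011011111001010101011001 = 1164940633

1164940633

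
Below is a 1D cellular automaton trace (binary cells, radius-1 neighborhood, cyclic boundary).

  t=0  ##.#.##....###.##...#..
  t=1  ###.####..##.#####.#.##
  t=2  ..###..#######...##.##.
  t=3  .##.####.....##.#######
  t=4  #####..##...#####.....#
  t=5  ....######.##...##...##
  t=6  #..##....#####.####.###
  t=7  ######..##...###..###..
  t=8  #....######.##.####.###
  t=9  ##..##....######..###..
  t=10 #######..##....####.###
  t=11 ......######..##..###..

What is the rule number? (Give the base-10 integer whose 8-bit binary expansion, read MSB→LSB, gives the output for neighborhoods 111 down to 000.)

  [7] ### => .  t=0,i=12
  [6] ##. => #  t=0,i=1
  [5] #.# => #  t=0,i=2
  [4] #.. => #  t=0,i=7
  [3] .## => #  t=0,i=0
  [2] .#. => .  t=0,i=3
  [1] ..# => #  t=0,i=10
  [0] ... => .  t=0,i=8
  bits 01111010 = 122

122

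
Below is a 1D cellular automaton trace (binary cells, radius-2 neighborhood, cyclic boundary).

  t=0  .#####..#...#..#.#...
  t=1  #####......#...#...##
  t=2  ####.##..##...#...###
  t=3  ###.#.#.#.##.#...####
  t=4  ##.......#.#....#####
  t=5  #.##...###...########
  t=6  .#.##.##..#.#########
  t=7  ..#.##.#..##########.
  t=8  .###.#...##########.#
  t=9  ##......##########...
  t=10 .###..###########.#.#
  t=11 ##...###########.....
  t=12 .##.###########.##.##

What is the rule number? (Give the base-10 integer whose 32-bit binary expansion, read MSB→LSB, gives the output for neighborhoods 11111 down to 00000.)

  nb #####: next=#  (t=0,i=3, bit31=1)
  nb ####.: next=#  (t=0,i=4, bit30=1)
  nb ###.#: next=.  (t=2,i=3, bit29=0)
  nb ###..: next=.  (t=0,i=5, bit28=0)
  nb ##.##: next=#  (t=2,i=4, bit27=1)
  nb ##.#.: next=.  (t=3,i=3, bit26=0)
  nb ##..#: next=.  (t=0,i=6, bit25=0)
  nb ##...: next=#  (t=1,i=5, bit24=1)
  nb #.###: next=#  (t=6,i=12, bit23=1)
  nb #.##.: next=.  (t=2,i=5, bit22=0)
  nb #.#.#: next=.  (t=3,i=4, bit21=0)
  nb #.#..: next=.  (t=0,i=17, bit20=0)
  nb #..##: next=#  (t=2,i=8, bit19=1)
  nb #..#.: next=.  (t=0,i=7, bit18=0)
  nb #...#: next=.  (t=0,i=10, bit17=0)
  nb #....: next=#  (t=0,i=19, bit16=1)
  nb .####: next=#  (t=0,i=2, bit15=1)
  nb .###.: next=.  (t=5,i=8, bit14=0)
  nb .##.#: next=#  (t=3,i=11, bit13=1)
  nb .##..: next=#  (t=2,i=6, bit12=1)
  nb .#.##: next=#  (t=3,i=9, bit11=1)
  nb .#.#.: next=.  (t=0,i=16, bit10=0)
  nb .#..#: next=.  (t=0,i=13, bit9=0)
  nb .#...: next=.  (t=0,i=9, bit8=0)
  nb ..###: next=#  (t=0,i=1, bit7=1)
  nb ..##.: next=.  (t=2,i=9, bit6=0)
  nb ..#.#: next=#  (t=0,i=15, bit5=1)
  nb ..#..: next=.  (t=0,i=8, bit4=0)
  nb ...##: next=#  (t=0,i=0, bit3=1)
  nb ...#.: next=#  (t=0,i=11, bit2=1)
  nb ....#: next=#  (t=0,i=20, bit1=1)
  nb .....: next=.  (t=1,i=7, bit0=0)
  bits 11001001100010011011100010101110 = 3381246126

3381246126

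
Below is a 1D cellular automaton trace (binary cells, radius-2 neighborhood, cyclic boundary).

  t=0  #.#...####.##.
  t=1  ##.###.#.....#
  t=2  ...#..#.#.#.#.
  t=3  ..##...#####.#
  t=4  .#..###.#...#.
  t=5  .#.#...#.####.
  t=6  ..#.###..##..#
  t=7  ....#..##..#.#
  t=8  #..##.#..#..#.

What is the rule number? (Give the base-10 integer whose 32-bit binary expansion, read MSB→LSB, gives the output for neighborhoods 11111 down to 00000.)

  #####|.  b31=0 t=3,i=9
  ####.|.  b30=0 t=0,i=8
  ###.#|.  b29=0 t=0,i=9
  ###..|.  b28=0 t=5,i=12
  ##.##|.  b27=0 t=0,i=10
  ##.#.|#  b26=1 t=0,i=13
  ##..#|#  b25=1 t=5,i=13
  ##...|#  b24=1 t=3,i=4
  #.###|#  b23=1 t=1,i=3
  #.##.|.  b22=0 t=0,i=11
  #.#.#|#  b21=1 t=0,i=0
  #.#..|.  b20=0 t=0,i=2
  #..##|#  b19=1 t=3,i=1
  #..#.|.  b18=0 t=2,i=5
  #...#|#  b17=1 t=0,i=4
  #....|.  b16=0 t=1,i=9
  .####|#  b15=1 t=0,i=7
  .###.|.  b14=0 t=1,i=0
  .##.#|.  b13=0 t=0,i=12
  .##..|.  b12=0 t=3,i=3
  .#.##|.  b11=0 t=5,i=8
  .#.#.|#  b10=1 t=0,i=1
  .#..#|.  b9=0 t=2,i=4
  .#...|#  b8=1 t=0,i=3
  ..###|.  b7=0 t=0,i=6
  ..##.|.  b6=0 t=3,i=2
  ..#.#|.  b5=0 t=2,i=6
  ..#..|#  b4=1 t=2,i=3
  ...##|#  b3=1 t=0,i=5
  ...#.|#  b2=1 t=2,i=2
  ....#|.  b1=0 t=1,i=11
  .....|#  b0=1 t=1,i=10
  bits 00000111101010101000010100011101 = 128615709

128615709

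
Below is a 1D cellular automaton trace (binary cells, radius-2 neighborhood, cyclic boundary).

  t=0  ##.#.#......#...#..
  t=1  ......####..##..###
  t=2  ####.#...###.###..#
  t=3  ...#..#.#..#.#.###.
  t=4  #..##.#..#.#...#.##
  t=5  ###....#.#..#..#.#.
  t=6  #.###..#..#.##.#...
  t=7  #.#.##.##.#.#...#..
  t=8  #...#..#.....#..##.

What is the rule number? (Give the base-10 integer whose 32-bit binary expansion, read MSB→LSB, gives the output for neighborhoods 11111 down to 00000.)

  ##### -> .   bit 31 = 0  t=2,i=1
  ####. -> .   bit 30 = 0  t=1,i=8
  ###.# -> #   bit 29 = 1  t=2,i=3
  ###.. -> #   bit 28 = 1  t=1,i=9
  ##.## -> .   bit 27 = 0  t=2,i=12
  ##.#. -> .   bit 26 = 0  t=0,i=2
  ##..# -> #   bit 25 = 1  t=1,i=10
  ##... -> #   bit 24 = 1  t=1,i=0
  #.### -> #   bit 23 = 1  t=2,i=13
  #.##. -> #   bit 22 = 1  t=6,i=12
  #.#.# -> .   bit 21 = 0  t=0,i=3
  #.#.. -> .   bit 20 = 0  t=0,i=5
  #..## -> #   bit 19 = 1  t=0,i=18
  #..#. -> .   bit 18 = 0  t=3,i=5
  #...# -> .   bit 17 = 0  t=0,i=14
  #.... -> #   bit 16 = 1  t=0,i=7
  .#### -> .   bit 15 = 0  t=1,i=7
  .###. -> .   bit 14 = 0  t=1,i=17
  .##.# -> .   bit 13 = 0  t=0,i=1
  .##.. -> #   bit 12 = 1  t=1,i=13
  .#.## -> .   bit 11 = 0  t=3,i=14
  .#.#. -> .   bit 10 = 0  t=0,i=4
  .#..# -> #   bit 9 = 1  t=0,i=17
  .#... -> #   bit 8 = 1  t=0,i=6
  ..### -> .   bit 7 = 0  t=1,i=6
  ..##. -> .   bit 6 = 0  t=0,i=0
  ..#.# -> #   bit 5 = 1  t=3,i=6
  ..#.. -> #   bit 4 = 1  t=0,i=12
  ...## -> #   bit 3 = 1  t=1,i=5
  ...#. -> .   bit 2 = 0  t=0,i=11
  ....# -> .   bit 1 = 0  t=0,i=10
  ..... -> #   bit 0 = 1  t=0,i=8
  bits 00110011110010010001001100111001 = 868815673

868815673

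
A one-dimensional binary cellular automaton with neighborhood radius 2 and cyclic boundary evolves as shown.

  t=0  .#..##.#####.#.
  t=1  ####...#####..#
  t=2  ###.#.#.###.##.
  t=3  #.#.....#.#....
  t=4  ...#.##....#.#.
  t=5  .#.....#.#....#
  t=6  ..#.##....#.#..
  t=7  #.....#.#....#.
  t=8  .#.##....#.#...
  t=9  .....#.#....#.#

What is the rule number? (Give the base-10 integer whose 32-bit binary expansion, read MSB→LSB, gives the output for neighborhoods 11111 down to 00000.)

  [31] ##### => #  t=0,i=9
  [30] ####. => #  t=0,i=10
  [29] ###.# => #  t=0,i=11
  [28] ###.. => .  t=1,i=3
  [27] ##.## => .  t=0,i=6
  [26] ##.#. => .  t=0,i=12
  [25] ##..# => #  t=1,i=12
  [24] ##... => #  t=1,i=4
  [23] #.### => #  t=0,i=7
  [22] #.##. => .  t=2,i=12
  [21] #.#.# => .  t=2,i=4
  [20] #.#.. => .  t=0,i=13
  [19] #..## => #  t=0,i=3
  [18] #..#. => #  t=0,i=0
  [17] #...# => .  t=1,i=5
  [16] #.... => .  t=3,i=4
  [15] .#### => #  t=0,i=8
  [14] .###. => .  t=2,i=1
  [13] .##.# => .  t=0,i=5
  [12] .##.. => .  t=4,i=6
  [11] .#.## => .  t=2,i=7
  [10] .#.#. => .  t=2,i=5
  [9] .#..# => #  t=0,i=2
  [8] .#... => #  t=3,i=3
  [7] ..### => .  t=1,i=7
  [6] ..##. => .  t=0,i=4
  [5] ..#.# => .  t=3,i=0
  [4] ..#.. => #  t=0,i=1
  [3] ...## => #  t=1,i=6
  [2] ...#. => .  t=3,i=7
  [1] ....# => #  t=3,i=6
  [0] ..... => #  t=3,i=5
  bits 11100011100011001000001100011011 = 3817636635

3817636635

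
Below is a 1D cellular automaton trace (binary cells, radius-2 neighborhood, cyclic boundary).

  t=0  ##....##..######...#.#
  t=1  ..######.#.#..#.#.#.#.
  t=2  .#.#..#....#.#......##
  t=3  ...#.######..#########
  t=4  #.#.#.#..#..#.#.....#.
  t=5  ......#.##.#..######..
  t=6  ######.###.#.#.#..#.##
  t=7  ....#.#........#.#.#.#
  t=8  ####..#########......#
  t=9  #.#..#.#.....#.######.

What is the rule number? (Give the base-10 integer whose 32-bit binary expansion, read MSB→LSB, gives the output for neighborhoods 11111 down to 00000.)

  [31] ##### => .  t=0,i=12
  [30] ####. => #  t=0,i=14
  [29] ###.# => .  t=1,i=7
  [28] ###.. => .  t=0,i=1
  [27] ##.## => #  t=6,i=6
  [26] ##.#. => .  t=1,i=8
  [25] ##..# => .  t=0,i=8
  [24] ##... => #  t=0,i=2
  [23] #.### => .  t=0,i=21
  [22] #.##. => #  t=5,i=8
  [21] #.#.# => .  t=1,i=9
  [20] #.#.. => #  t=1,i=11
  [19] #..## => #  t=0,i=9
  [18] #..#. => #  t=1,i=13
  [17] #...# => .  t=0,i=17
  [16] #.... => #  t=0,i=3
  [15] .#### => #  t=0,i=11
  [14] .###. => .  t=0,i=0
  [13] .##.# => #  t=2,i=21
  [12] .##.. => #  t=0,i=7
  [11] .#.## => #  t=0,i=20
  [10] .#.#. => .  t=1,i=10
  [9] .#..# => .  t=1,i=12
  [8] .#... => #  t=1,i=21
  [7] ..### => .  t=0,i=10
  [6] ..##. => #  t=0,i=6
  [5] ..#.# => .  t=0,i=19
  [4] ..#.. => #  t=2,i=6
  [3] ...## => #  t=0,i=5
  [2] ...#. => #  t=0,i=18
  [1] ....# => #  t=0,i=4
  [0] ..... => #  t=2,i=16
  bits 01001001010111011011100101011111 = 1230879071

1230879071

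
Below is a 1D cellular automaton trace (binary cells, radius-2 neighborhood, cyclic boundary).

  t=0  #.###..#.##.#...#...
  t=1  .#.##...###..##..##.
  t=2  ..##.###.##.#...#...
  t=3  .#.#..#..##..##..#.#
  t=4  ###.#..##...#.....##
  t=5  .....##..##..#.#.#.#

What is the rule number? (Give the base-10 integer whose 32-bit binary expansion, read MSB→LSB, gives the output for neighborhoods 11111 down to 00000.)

292220681

  ##### -> .   bit 31 = 0  t=4,i=0
  ####. -> .   bit 30 = 0  t=4,i=1
  ###.# -> .   bit 29 = 0  t=2,i=7
  ###.. -> #   bit 28 = 1  t=0,i=4
  ##.## -> .   bit 27 = 0  t=2,i=4
  ##.#. -> .   bit 26 = 0  t=0,i=11
  ##..# -> .   bit 25 = 0  t=0,i=5
  ##... -> #   bit 24 = 1  t=1,i=5
  #.### -> .   bit 23 = 0  t=0,i=2
  #.##. -> #   bit 22 = 1  t=0,i=9
  #.#.# -> #   bit 21 = 1  t=3,i=1
  #.#.. -> .   bit 20 = 0  t=0,i=12
  #..## -> #   bit 19 = 1  t=1,i=12
  #..#. -> .   bit 18 = 0  t=0,i=6
  #...# -> #   bit 17 = 1  t=0,i=14
  #.... -> .   bit 16 = 0  t=2,i=18
  .#### -> #   bit 15 = 1  t=4,i=19
  .###. -> #   bit 14 = 1  t=0,i=3
  .##.# -> #   bit 13 = 1  t=0,i=10
  .##.. -> .   bit 12 = 0  t=1,i=4
  .#.## -> #   bit 11 = 1  t=0,i=1
  .#.#. -> #   bit 10 = 1  t=3,i=0
  .#..# -> #   bit 9 = 1  t=3,i=4
  .#... -> #   bit 8 = 1  t=0,i=13
  ..### -> .   bit 7 = 0  t=1,i=8
  ..##. -> .   bit 6 = 0  t=1,i=13
  ..#.# -> .   bit 5 = 0  t=0,i=0
  ..#.. -> .   bit 4 = 0  t=0,i=16
  ...## -> #   bit 3 = 1  t=1,i=7
  ...#. -> .   bit 2 = 0  t=0,i=15
  ....# -> .   bit 1 = 0  t=2,i=0
  ..... -> #   bit 0 = 1  t=2,i=19
  bits 00010001011010101110111100001001 = 292220681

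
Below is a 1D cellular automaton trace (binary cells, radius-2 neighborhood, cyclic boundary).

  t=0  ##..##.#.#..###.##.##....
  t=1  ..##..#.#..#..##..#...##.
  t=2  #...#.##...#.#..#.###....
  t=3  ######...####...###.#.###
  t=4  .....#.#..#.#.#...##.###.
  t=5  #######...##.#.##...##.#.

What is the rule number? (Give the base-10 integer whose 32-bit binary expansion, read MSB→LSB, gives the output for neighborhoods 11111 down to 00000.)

1049333047

  ##### -> .   bit 31 = 0  t=3,i=0
  ####. -> .   bit 30 = 0  t=3,i=4
  ###.# -> #   bit 29 = 1  t=0,i=14
  ###.. -> #   bit 28 = 1  t=2,i=20
  ##.## -> #   bit 27 = 1  t=0,i=15
  ##.#. -> #   bit 26 = 1  t=0,i=6
  ##..# -> #   bit 25 = 1  t=0,i=2
  ##... -> .   bit 24 = 0  t=0,i=21
  #.### -> #   bit 23 = 1  t=2,i=18
  #.##. -> .   bit 22 = 0  t=0,i=16
  #.#.# -> .   bit 21 = 0  t=0,i=7
  #.#.. -> .   bit 20 = 0  t=0,i=9
  #..## -> #   bit 19 = 1  t=0,i=3
  #..#. -> .   bit 18 = 0  t=1,i=5
  #...# -> #   bit 17 = 1  t=1,i=0
  #.... -> #   bit 16 = 1  t=0,i=22
  .#### -> #   bit 15 = 1  t=3,i=10
  .###. -> .   bit 14 = 0  t=0,i=13
  .##.# -> .   bit 13 = 0  t=0,i=5
  .##.. -> .   bit 12 = 0  t=0,i=1
  .#.## -> #   bit 11 = 1  t=2,i=5
  .#.#. -> #   bit 10 = 1  t=0,i=8
  .#..# -> .   bit 9 = 0  t=0,i=10
  .#... -> #   bit 8 = 1  t=1,i=19
  ..### -> .   bit 7 = 0  t=0,i=12
  ..##. -> .   bit 6 = 0  t=0,i=0
  ..#.# -> #   bit 5 = 1  t=1,i=6
  ..#.. -> #   bit 4 = 1  t=1,i=11
  ...## -> .   bit 3 = 0  t=0,i=24
  ...#. -> #   bit 2 = 1  t=2,i=3
  ....# -> #   bit 1 = 1  t=0,i=23
  ..... -> #   bit 0 = 1  t=4,i=1
  bits 00111110100010111000110100110111 = 1049333047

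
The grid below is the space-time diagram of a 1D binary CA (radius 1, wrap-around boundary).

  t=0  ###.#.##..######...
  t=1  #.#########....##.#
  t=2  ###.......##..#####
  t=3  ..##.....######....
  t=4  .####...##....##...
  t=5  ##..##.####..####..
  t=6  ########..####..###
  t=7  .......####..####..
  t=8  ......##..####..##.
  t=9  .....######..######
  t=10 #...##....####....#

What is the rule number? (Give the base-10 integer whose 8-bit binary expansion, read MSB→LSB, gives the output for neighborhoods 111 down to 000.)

  [7] ### => .  t=0,i=1
  [6] ##. => #  t=0,i=2
  [5] #.# => #  t=0,i=3
  [4] #.. => #  t=0,i=8
  [3] .## => #  t=0,i=0
  [2] .#. => #  t=0,i=4
  [1] ..# => #  t=0,i=9
  [0] ... => .  t=0,i=17
  bits 01111110 = 126

126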